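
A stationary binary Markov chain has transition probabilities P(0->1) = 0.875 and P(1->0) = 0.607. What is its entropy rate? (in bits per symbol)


Stationary distribution: pi_0 = p10/(p01+p10) = 0.4096, pi_1 = 0.5904. Entropy rate H' = pi_0*H(p01) + pi_1*H(p10) = 0.4096*0.5436 + 0.5904*0.9667 = 0.7934

0.7934 bits/symbol


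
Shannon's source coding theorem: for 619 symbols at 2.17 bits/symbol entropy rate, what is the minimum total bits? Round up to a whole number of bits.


Minimum bits >= n * H = 619 * 2.17 = 1343.23, rounded up to a whole number of bits = 1344

1344 bits


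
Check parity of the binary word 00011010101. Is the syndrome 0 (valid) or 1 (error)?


Syndrome = XOR of all bits = 0 XOR 0 XOR 0 XOR 1 XOR 1 XOR 0 XOR 1 XOR 0 XOR 1 XOR 0 XOR 1 = 1

1


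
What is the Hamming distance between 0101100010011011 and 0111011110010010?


Count differing positions: . . ^ . ^ ^ ^ ^ . . . . ^ . . ^ = 7 differences

7


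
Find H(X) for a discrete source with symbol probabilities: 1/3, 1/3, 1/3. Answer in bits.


H = -sum(p_i * log2(p_i)). Terms: -(1/3)*log2(1/3) = 0.528321; -(1/3)*log2(1/3) = 0.528321; -(1/3)*log2(1/3) = 0.528321. H = 0.528321 + 0.528321 + 0.528321 = 1.585

1.585 bits


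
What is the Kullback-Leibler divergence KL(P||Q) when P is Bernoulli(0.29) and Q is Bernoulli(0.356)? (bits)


KL = p*log2(p/q) + (1-p)*log2((1-p)/(1-q)) = 0.29*log2(0.29/0.356) + 0.71*log2(0.71/0.644) = 0.0141

0.0141 bits


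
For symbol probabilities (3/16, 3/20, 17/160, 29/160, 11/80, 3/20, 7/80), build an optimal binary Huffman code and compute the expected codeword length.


Huffman construction (repeatedly merge the two least-probable nodes; each merge adds 1 bit to every symbol beneath it): 7/80 + 17/160 = 31/160; 11/80 + 3/20 = 23/80; 3/20 + 29/160 = 53/160; 3/16 + 31/160 = 61/160; 23/80 + 53/160 = 99/160; 61/160 + 99/160 = 1. Resulting codeword lengths (in the order the probabilities were given): (2, 3, 3, 3, 3, 3, 3). L_avg = sum(p_i * l_i) = 3/16*2 + 3/20*3 + 17/160*3 + 29/160*3 + 11/80*3 + 3/20*3 + 7/80*3 = 45/16 = 2.8125

2.8125 bits


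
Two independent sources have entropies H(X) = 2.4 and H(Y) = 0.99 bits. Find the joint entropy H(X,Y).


For independent variables, H(X,Y) = H(X) + H(Y) = 2.4 + 0.99 = 3.39

3.39 bits


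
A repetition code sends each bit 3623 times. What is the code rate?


Rate = k/n = 1/3623

1/3623


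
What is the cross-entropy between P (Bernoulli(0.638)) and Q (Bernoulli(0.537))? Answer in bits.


H(P,Q) = -p*log2(q) - (1-p)*log2(1-q). -0.638*log2(0.537) = 0.572290; -0.362*log2(0.463) = 0.402152. H(P,Q) = 0.572290 + 0.402152 = 0.9744

0.9744 bits


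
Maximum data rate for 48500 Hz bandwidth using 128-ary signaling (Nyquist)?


Rate = 2 * B * log2(M) = 2 * 48500 * 7.0 = 679000.0

679000.0 bps


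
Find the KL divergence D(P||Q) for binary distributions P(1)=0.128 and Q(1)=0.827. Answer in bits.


KL = p*log2(p/q) + (1-p)*log2((1-p)/(1-q)) = 0.128*log2(0.128/0.827) + 0.872*log2(0.872/0.173) = 1.6903

1.6903 bits


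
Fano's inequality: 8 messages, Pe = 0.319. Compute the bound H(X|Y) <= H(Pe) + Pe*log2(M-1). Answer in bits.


H(Pe) = -Pe*log2(Pe) - (1-Pe)*log2(1-Pe) = -0.319*log2(0.319) - 0.681*log2(0.681) = 0.525831 + 0.377460 = 0.9033. Pe*log2(M-1) = 0.319*log2(7) = 0.895546. Bound = H(Pe) + Pe*log2(M-1) = 0.525831 + 0.377460 + 0.895546 = 1.7988

1.7988 bits


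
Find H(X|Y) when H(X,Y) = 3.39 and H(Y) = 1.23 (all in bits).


H(X|Y) = H(X,Y) - H(Y) = 3.39 - 1.23 = 2.16

2.16 bits


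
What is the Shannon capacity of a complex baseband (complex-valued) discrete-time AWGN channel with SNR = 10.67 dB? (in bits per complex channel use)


SNR_linear = 10^(10.67/10) = 11.6681; C = log2(1 + SNR_linear) = log2(1 + 11.6681) = 3.6631

3.6631 bits/channel use


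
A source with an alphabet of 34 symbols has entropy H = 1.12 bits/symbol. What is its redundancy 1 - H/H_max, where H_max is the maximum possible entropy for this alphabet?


H_max = log2(K) = log2(34) = 5.0875 bits/symbol. Redundancy = 1 - H/H_max = 1 - 1.12/5.0875 = 1 - 0.2201 = 0.7799

0.7799


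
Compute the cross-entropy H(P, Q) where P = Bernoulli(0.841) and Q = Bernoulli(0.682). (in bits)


H(P,Q) = -p*log2(q) - (1-p)*log2(1-q). -0.841*log2(0.682) = 0.464363; -0.159*log2(0.318) = 0.262811. H(P,Q) = 0.464363 + 0.262811 = 0.7272

0.7272 bits


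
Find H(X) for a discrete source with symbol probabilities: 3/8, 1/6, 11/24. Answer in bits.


H = -sum(p_i * log2(p_i)). Terms: -(3/8)*log2(3/8) = 0.530639; -(1/6)*log2(1/6) = 0.430827; -(11/24)*log2(11/24) = 0.515868. H = 0.530639 + 0.430827 + 0.515868 = 1.4773

1.4773 bits


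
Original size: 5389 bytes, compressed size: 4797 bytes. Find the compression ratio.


Ratio = original / compressed = 5389 / 4797 = 1.1234

1.1234


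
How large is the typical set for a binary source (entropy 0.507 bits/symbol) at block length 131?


log2|A_typical| = nH = 131 * 0.507 = 66.417, so |A_typical| ~ 2^66.417 = 9.852e+19

9.852e+19


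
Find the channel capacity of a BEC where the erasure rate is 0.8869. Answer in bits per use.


C = 1 - epsilon = 1 - 0.8869 = 0.1131

0.1131 bits


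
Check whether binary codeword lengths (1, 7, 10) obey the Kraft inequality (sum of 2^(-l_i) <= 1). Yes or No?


Kraft sum = sum(2^(-l_i)) = 0.5088, need <= 1. Result: satisfied (a binary prefix-free code with these lengths exists)

Yes


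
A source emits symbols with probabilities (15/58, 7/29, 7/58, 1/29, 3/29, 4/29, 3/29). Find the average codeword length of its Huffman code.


Huffman construction (repeatedly merge the two least-probable nodes; each merge adds 1 bit to every symbol beneath it): 1/29 + 3/29 = 4/29; 3/29 + 7/58 = 13/58; 4/29 + 4/29 = 8/29; 13/58 + 7/29 = 27/58; 15/58 + 8/29 = 31/58; 27/58 + 31/58 = 1. Resulting codeword lengths (in the order the probabilities were given): (2, 2, 3, 4, 4, 3, 3). L_avg = sum(p_i * l_i) = 15/58*2 + 7/29*2 + 7/58*3 + 1/29*4 + 3/29*4 + 4/29*3 + 3/29*3 = 153/58 = 2.6379

2.6379 bits


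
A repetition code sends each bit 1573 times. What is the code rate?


Rate = k/n = 1/1573

1/1573


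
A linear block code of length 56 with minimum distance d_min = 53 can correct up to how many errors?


Correction capability = floor((d-1)/2) = floor((53-1)/2) = 26

26 errors


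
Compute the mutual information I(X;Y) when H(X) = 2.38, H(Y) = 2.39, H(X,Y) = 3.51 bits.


I(X;Y) = H(X) + H(Y) - H(X,Y) = 2.38 + 2.39 - 3.51 = 1.26

1.26 bits


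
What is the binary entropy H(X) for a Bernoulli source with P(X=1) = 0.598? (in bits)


H = -p*log2(p) - (1-p)*log2(1-p). -0.598*log2(0.598) = 0.443586; -0.402*log2(0.402) = 0.528523. H = 0.443586 + 0.528523 = 0.9721

0.9721 bits


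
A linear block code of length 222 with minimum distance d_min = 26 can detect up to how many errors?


Detection capability = d_min - 1 = 26 - 1 = 25

25 errors


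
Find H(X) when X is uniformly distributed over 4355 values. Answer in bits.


H = log2(n) = log2(4355) = 12.0885

12.0885 bits


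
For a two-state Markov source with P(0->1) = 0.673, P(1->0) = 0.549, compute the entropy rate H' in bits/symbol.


Stationary distribution: pi_0 = p10/(p01+p10) = 0.4493, pi_1 = 0.5507. Entropy rate H' = pi_0*H(p01) + pi_1*H(p10) = 0.4493*0.9118 + 0.5507*0.9931 = 0.9566

0.9566 bits/symbol


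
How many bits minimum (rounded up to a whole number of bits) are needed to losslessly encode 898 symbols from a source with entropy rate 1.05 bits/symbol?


Minimum bits >= n * H = 898 * 1.05 = 942.9, rounded up to a whole number of bits = 943

943 bits


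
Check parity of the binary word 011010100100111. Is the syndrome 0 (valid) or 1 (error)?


Syndrome = XOR of all bits = 0 XOR 1 XOR 1 XOR 0 XOR 1 XOR 0 XOR 1 XOR 0 XOR 0 XOR 1 XOR 0 XOR 0 XOR 1 XOR 1 XOR 1 = 0

0


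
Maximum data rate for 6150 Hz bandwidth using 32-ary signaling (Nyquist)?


Rate = 2 * B * log2(M) = 2 * 6150 * 5.0 = 61500.0

61500.0 bps


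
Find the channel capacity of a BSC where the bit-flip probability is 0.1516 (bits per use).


H(p) = -p*log2(p) - (1-p)*log2(1-p) = -0.1516*log2(0.1516) - 0.8484*log2(0.8484) = 0.412603 + 0.201226 = 0.6138. C = 1 - H(p) = 1 - 0.6138 = 0.3862

0.3862 bits


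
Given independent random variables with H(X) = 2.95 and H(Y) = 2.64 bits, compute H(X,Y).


For independent variables, H(X,Y) = H(X) + H(Y) = 2.95 + 2.64 = 5.59

5.59 bits


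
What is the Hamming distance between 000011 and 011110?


Count differing positions: . ^ ^ ^ . ^ = 4 differences

4


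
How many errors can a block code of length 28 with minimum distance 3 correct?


Correction capability = floor((d-1)/2) = floor((3-1)/2) = 1

1 errors


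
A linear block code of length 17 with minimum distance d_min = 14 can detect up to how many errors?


Detection capability = d_min - 1 = 14 - 1 = 13

13 errors


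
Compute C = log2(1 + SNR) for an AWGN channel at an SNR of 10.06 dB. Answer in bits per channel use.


SNR_linear = 10^(10.06/10) = 10.1391; C = log2(1 + SNR_linear) = log2(1 + 10.1391) = 3.4776

3.4776 bits/channel use


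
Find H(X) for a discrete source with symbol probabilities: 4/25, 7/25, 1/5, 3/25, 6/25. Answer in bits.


H = -sum(p_i * log2(p_i)). Terms: -(4/25)*log2(4/25) = 0.423017; -(7/25)*log2(7/25) = 0.514220; -(1/5)*log2(1/5) = 0.464386; -(3/25)*log2(3/25) = 0.367067; -(6/25)*log2(6/25) = 0.494134. H = 0.423017 + 0.514220 + 0.464386 + 0.367067 + 0.494134 = 2.2628

2.2628 bits


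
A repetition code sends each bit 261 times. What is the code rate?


Rate = k/n = 1/261

1/261


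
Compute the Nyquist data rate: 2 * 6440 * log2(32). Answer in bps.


Rate = 2 * B * log2(M) = 2 * 6440 * 5.0 = 64400.0

64400.0 bps


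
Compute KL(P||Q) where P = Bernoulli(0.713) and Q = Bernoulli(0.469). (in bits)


KL = p*log2(p/q) + (1-p)*log2((1-p)/(1-q)) = 0.713*log2(0.713/0.469) + 0.287*log2(0.287/0.531) = 0.1761

0.1761 bits


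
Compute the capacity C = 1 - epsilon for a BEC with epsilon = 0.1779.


C = 1 - epsilon = 1 - 0.1779 = 0.8221

0.8221 bits


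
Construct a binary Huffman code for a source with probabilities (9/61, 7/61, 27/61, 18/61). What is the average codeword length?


Huffman construction (repeatedly merge the two least-probable nodes; each merge adds 1 bit to every symbol beneath it): 7/61 + 9/61 = 16/61; 16/61 + 18/61 = 34/61; 27/61 + 34/61 = 1. Resulting codeword lengths (in the order the probabilities were given): (3, 3, 1, 2). L_avg = sum(p_i * l_i) = 9/61*3 + 7/61*3 + 27/61*1 + 18/61*2 = 111/61 = 1.8197

1.8197 bits


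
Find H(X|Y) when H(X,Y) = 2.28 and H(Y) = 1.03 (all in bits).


H(X|Y) = H(X,Y) - H(Y) = 2.28 - 1.03 = 1.25

1.25 bits


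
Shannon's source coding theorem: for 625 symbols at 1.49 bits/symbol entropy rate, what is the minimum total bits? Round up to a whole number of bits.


Minimum bits >= n * H = 625 * 1.49 = 931.25, rounded up to a whole number of bits = 932

932 bits


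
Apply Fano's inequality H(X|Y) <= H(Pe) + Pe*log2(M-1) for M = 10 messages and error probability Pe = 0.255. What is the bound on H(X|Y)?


H(Pe) = -Pe*log2(Pe) - (1-Pe)*log2(1-Pe) = -0.255*log2(0.255) - 0.745*log2(0.745) = 0.502715 + 0.316392 = 0.8191. Pe*log2(M-1) = 0.255*log2(9) = 0.808331. Bound = H(Pe) + Pe*log2(M-1) = 0.502715 + 0.316392 + 0.808331 = 1.6274

1.6274 bits


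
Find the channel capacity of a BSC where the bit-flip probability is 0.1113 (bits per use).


H(p) = -p*log2(p) - (1-p)*log2(1-p) = -0.1113*log2(0.1113) - 0.8887*log2(0.8887) = 0.352540 + 0.151285 = 0.5038. C = 1 - H(p) = 1 - 0.5038 = 0.4962

0.4962 bits


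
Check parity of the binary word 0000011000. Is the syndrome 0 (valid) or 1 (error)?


Syndrome = XOR of all bits = 0 XOR 0 XOR 0 XOR 0 XOR 0 XOR 1 XOR 1 XOR 0 XOR 0 XOR 0 = 0

0


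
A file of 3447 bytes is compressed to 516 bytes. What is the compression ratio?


Ratio = original / compressed = 3447 / 516 = 6.6802

6.6802


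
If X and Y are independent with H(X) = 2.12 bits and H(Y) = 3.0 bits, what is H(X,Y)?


For independent variables, H(X,Y) = H(X) + H(Y) = 2.12 + 3.0 = 5.12

5.12 bits


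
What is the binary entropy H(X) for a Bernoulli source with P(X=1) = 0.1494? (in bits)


H = -p*log2(p) - (1-p)*log2(1-p). -0.1494*log2(0.1494) = 0.409767; -0.8506*log2(0.8506) = 0.198570. H = 0.409767 + 0.198570 = 0.6083

0.6083 bits


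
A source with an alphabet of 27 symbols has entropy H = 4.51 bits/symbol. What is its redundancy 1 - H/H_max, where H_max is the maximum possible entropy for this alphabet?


H_max = log2(K) = log2(27) = 4.7549 bits/symbol. Redundancy = 1 - H/H_max = 1 - 4.51/4.7549 = 1 - 0.9485 = 0.0515

0.0515


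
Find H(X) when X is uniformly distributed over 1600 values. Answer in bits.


H = log2(n) = log2(1600) = 10.6439

10.6439 bits


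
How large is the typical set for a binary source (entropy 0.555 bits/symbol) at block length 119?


log2|A_typical| = nH = 119 * 0.555 = 66.045, so |A_typical| ~ 2^66.045 = 7.612e+19

7.612e+19


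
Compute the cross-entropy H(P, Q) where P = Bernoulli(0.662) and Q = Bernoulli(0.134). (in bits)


H(P,Q) = -p*log2(q) - (1-p)*log2(1-q). -0.662*log2(0.134) = 1.919598; -0.338*log2(0.866) = 0.070156. H(P,Q) = 1.919598 + 0.070156 = 1.9898

1.9898 bits


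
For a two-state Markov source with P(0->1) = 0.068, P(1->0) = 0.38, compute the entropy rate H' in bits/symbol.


Stationary distribution: pi_0 = p10/(p01+p10) = 0.8482, pi_1 = 0.1518. Entropy rate H' = pi_0*H(p01) + pi_1*H(p10) = 0.8482*0.3584 + 0.1518*0.958 = 0.4494

0.4494 bits/symbol


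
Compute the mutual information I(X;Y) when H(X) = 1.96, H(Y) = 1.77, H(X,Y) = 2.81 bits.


I(X;Y) = H(X) + H(Y) - H(X,Y) = 1.96 + 1.77 - 2.81 = 0.92

0.92 bits


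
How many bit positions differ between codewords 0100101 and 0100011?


Count differing positions: . . . . ^ ^ . = 2 differences

2


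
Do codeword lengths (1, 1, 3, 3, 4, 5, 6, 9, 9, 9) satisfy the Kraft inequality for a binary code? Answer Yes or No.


Kraft sum = sum(2^(-l_i)) = 1.3652, need <= 1. Result: violated (a binary prefix-free code with these lengths cannot exist)

No


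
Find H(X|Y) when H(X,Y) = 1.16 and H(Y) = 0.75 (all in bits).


H(X|Y) = H(X,Y) - H(Y) = 1.16 - 0.75 = 0.41

0.41 bits


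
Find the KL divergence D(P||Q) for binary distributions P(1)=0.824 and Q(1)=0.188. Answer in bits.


KL = p*log2(p/q) + (1-p)*log2((1-p)/(1-q)) = 0.824*log2(0.824/0.188) + 0.176*log2(0.176/0.812) = 1.3685

1.3685 bits


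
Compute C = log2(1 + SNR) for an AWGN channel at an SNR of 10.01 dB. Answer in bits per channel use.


SNR_linear = 10^(10.01/10) = 10.0231; C = log2(1 + SNR_linear) = log2(1 + 10.0231) = 3.4625

3.4625 bits/channel use


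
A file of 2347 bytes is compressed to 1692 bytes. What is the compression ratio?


Ratio = original / compressed = 2347 / 1692 = 1.3871

1.3871


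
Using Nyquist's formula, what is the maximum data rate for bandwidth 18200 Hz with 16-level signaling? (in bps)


Rate = 2 * B * log2(M) = 2 * 18200 * 4.0 = 145600.0

145600.0 bps


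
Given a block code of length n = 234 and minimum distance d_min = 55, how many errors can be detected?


Detection capability = d_min - 1 = 55 - 1 = 54

54 errors


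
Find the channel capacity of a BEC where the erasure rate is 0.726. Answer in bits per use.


C = 1 - epsilon = 1 - 0.726 = 0.274

0.274 bits


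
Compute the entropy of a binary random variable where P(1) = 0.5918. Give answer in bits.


H = -p*log2(p) - (1-p)*log2(1-p). -0.5918*log2(0.5918) = 0.447885; -0.4082*log2(0.4082) = 0.527661. H = 0.447885 + 0.527661 = 0.9755

0.9755 bits


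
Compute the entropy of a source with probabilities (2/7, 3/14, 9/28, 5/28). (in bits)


H = -sum(p_i * log2(p_i)). Terms: -(2/7)*log2(2/7) = 0.516387; -(3/14)*log2(3/14) = 0.476227; -(9/28)*log2(9/28) = 0.526317; -(5/28)*log2(5/28) = 0.443826. H = 0.516387 + 0.476227 + 0.526317 + 0.443826 = 1.9628

1.9628 bits


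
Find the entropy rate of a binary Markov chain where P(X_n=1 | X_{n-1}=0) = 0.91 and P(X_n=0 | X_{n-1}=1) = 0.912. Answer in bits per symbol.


Stationary distribution: pi_0 = p10/(p01+p10) = 0.5005, pi_1 = 0.4995. Entropy rate H' = pi_0*H(p01) + pi_1*H(p10) = 0.5005*0.4365 + 0.4995*0.4298 = 0.4331

0.4331 bits/symbol


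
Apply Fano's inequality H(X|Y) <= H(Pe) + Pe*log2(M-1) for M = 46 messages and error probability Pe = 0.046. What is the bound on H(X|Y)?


H(Pe) = -Pe*log2(Pe) - (1-Pe)*log2(1-Pe) = -0.046*log2(0.046) - 0.954*log2(0.954) = 0.204342 + 0.064814 = 0.2692. Pe*log2(M-1) = 0.046*log2(45) = 0.252625. Bound = H(Pe) + Pe*log2(M-1) = 0.204342 + 0.064814 + 0.252625 = 0.5218

0.5218 bits


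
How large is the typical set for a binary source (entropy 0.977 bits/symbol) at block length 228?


log2|A_typical| = nH = 228 * 0.977 = 222.756, so |A_typical| ~ 2^222.756 = 1.138e+67

1.138e+67


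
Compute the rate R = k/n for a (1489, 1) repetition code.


Rate = k/n = 1/1489

1/1489


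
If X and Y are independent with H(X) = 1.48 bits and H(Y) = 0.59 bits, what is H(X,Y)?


For independent variables, H(X,Y) = H(X) + H(Y) = 1.48 + 0.59 = 2.07

2.07 bits


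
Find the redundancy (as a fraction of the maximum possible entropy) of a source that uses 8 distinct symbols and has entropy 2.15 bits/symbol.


H_max = log2(K) = log2(8) = 3.0 bits/symbol. Redundancy = 1 - H/H_max = 1 - 2.15/3.0 = 1 - 0.7167 = 0.2833

0.2833


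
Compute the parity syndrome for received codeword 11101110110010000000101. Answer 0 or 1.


Syndrome = XOR of all bits = 1 XOR 1 XOR 1 XOR 0 XOR 1 XOR 1 XOR 1 XOR 0 XOR 1 XOR 1 XOR 0 XOR 0 XOR 1 XOR 0 XOR 0 XOR 0 XOR 0 XOR 0 XOR 0 XOR 0 XOR 1 XOR 0 XOR 1 = 1

1


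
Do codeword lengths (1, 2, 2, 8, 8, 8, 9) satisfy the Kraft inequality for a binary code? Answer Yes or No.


Kraft sum = sum(2^(-l_i)) = 1.0137, need <= 1. Result: violated (a binary prefix-free code with these lengths cannot exist)

No


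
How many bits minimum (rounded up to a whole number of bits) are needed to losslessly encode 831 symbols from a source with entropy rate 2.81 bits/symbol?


Minimum bits >= n * H = 831 * 2.81 = 2335.11, rounded up to a whole number of bits = 2336

2336 bits


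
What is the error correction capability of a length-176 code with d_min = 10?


Correction capability = floor((d-1)/2) = floor((10-1)/2) = 4

4 errors


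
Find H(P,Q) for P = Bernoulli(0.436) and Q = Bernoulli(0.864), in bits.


H(P,Q) = -p*log2(q) - (1-p)*log2(1-q). -0.436*log2(0.864) = 0.091951; -0.564*log2(0.136) = 1.623373. H(P,Q) = 0.091951 + 1.623373 = 1.7153

1.7153 bits


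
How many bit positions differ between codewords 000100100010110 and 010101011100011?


Count differing positions: . ^ . . . ^ ^ ^ ^ ^ ^ . ^ . ^ = 9 differences

9


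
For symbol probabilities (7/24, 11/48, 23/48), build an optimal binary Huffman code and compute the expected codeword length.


Huffman construction (repeatedly merge the two least-probable nodes; each merge adds 1 bit to every symbol beneath it): 11/48 + 7/24 = 25/48; 23/48 + 25/48 = 1. Resulting codeword lengths (in the order the probabilities were given): (2, 2, 1). L_avg = sum(p_i * l_i) = 7/24*2 + 11/48*2 + 23/48*1 = 73/48 = 1.5208

1.5208 bits


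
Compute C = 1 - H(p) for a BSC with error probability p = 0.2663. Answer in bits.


H(p) = -p*log2(p) - (1-p)*log2(1-p) = -0.2663*log2(0.2663) - 0.7337*log2(0.7337) = 0.508334 + 0.327772 = 0.8361. C = 1 - H(p) = 1 - 0.8361 = 0.1639

0.1639 bits


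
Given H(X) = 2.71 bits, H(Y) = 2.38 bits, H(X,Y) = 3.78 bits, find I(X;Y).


I(X;Y) = H(X) + H(Y) - H(X,Y) = 2.71 + 2.38 - 3.78 = 1.31

1.31 bits


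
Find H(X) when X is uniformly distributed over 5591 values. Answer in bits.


H = log2(n) = log2(5591) = 12.4489

12.4489 bits


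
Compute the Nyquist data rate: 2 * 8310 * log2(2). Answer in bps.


Rate = 2 * B * log2(M) = 2 * 8310 * 1.0 = 16620.0

16620.0 bps


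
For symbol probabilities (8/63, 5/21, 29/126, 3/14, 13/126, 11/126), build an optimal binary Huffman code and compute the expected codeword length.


Huffman construction (repeatedly merge the two least-probable nodes; each merge adds 1 bit to every symbol beneath it): 11/126 + 13/126 = 4/21; 8/63 + 4/21 = 20/63; 3/14 + 29/126 = 4/9; 5/21 + 20/63 = 5/9; 4/9 + 5/9 = 1. Resulting codeword lengths (in the order the probabilities were given): (3, 2, 2, 2, 4, 4). L_avg = sum(p_i * l_i) = 8/63*3 + 5/21*2 + 29/126*2 + 3/14*2 + 13/126*4 + 11/126*4 = 158/63 = 2.5079

2.5079 bits


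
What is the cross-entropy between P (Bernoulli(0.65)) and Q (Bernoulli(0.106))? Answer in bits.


H(P,Q) = -p*log2(q) - (1-p)*log2(1-q). -0.65*log2(0.106) = 2.104611; -0.35*log2(0.894) = 0.056579. H(P,Q) = 2.104611 + 0.056579 = 2.1612

2.1612 bits


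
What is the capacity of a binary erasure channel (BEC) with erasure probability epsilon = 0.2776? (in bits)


C = 1 - epsilon = 1 - 0.2776 = 0.7224

0.7224 bits


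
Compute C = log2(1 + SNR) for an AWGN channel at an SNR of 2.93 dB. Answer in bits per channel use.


SNR_linear = 10^(2.93/10) = 1.9634; C = log2(1 + SNR_linear) = log2(1 + 1.9634) = 1.5672

1.5672 bits/channel use


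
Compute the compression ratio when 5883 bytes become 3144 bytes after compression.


Ratio = original / compressed = 5883 / 3144 = 1.8712

1.8712


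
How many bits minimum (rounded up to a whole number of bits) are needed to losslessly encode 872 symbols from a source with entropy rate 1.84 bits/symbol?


Minimum bits >= n * H = 872 * 1.84 = 1604.48, rounded up to a whole number of bits = 1605

1605 bits


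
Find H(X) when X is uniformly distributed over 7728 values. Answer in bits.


H = log2(n) = log2(7728) = 12.9159

12.9159 bits


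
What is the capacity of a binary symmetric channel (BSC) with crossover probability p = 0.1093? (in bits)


H(p) = -p*log2(p) - (1-p)*log2(1-p) = -0.1093*log2(0.1093) - 0.8907*log2(0.8907) = 0.349064 + 0.148737 = 0.4978. C = 1 - H(p) = 1 - 0.4978 = 0.5022

0.5022 bits


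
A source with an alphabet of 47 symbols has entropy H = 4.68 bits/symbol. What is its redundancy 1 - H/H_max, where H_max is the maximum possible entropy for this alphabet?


H_max = log2(K) = log2(47) = 5.5546 bits/symbol. Redundancy = 1 - H/H_max = 1 - 4.68/5.5546 = 1 - 0.8425 = 0.1575

0.1575


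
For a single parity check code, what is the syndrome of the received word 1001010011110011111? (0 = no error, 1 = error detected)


Syndrome = XOR of all bits = 1 XOR 0 XOR 0 XOR 1 XOR 0 XOR 1 XOR 0 XOR 0 XOR 1 XOR 1 XOR 1 XOR 1 XOR 0 XOR 0 XOR 1 XOR 1 XOR 1 XOR 1 XOR 1 = 0

0


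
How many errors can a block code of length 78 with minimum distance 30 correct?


Correction capability = floor((d-1)/2) = floor((30-1)/2) = 14

14 errors


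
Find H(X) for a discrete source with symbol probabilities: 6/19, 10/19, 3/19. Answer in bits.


H = -sum(p_i * log2(p_i)). Terms: -(6/19)*log2(6/19) = 0.525147; -(10/19)*log2(10/19) = 0.487368; -(3/19)*log2(3/19) = 0.420468. H = 0.525147 + 0.487368 + 0.420468 = 1.433

1.433 bits


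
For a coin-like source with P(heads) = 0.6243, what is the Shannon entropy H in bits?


H = -p*log2(p) - (1-p)*log2(1-p). -0.6243*log2(0.6243) = 0.424330; -0.3757*log2(0.3757) = 0.530619. H = 0.424330 + 0.530619 = 0.9549

0.9549 bits


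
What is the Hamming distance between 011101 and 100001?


Count differing positions: ^ ^ ^ ^ . . = 4 differences

4


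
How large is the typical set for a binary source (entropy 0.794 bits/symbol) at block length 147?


log2|A_typical| = nH = 147 * 0.794 = 116.718, so |A_typical| ~ 2^116.718 = 1.367e+35

1.367e+35


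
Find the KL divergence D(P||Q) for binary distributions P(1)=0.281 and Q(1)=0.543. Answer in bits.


KL = p*log2(p/q) + (1-p)*log2((1-p)/(1-q)) = 0.281*log2(0.281/0.543) + 0.719*log2(0.719/0.457) = 0.203

0.203 bits


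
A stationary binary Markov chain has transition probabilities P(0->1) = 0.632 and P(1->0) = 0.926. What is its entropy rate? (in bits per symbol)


Stationary distribution: pi_0 = p10/(p01+p10) = 0.5944, pi_1 = 0.4056. Entropy rate H' = pi_0*H(p01) + pi_1*H(p10) = 0.5944*0.9491 + 0.4056*0.3807 = 0.7185

0.7185 bits/symbol


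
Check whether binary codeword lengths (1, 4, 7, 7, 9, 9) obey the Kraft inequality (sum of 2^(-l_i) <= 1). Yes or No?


Kraft sum = sum(2^(-l_i)) = 0.582, need <= 1. Result: satisfied (a binary prefix-free code with these lengths exists)

Yes


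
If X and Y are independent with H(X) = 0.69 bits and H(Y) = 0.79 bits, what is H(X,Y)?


For independent variables, H(X,Y) = H(X) + H(Y) = 0.69 + 0.79 = 1.48

1.48 bits


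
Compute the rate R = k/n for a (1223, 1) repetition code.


Rate = k/n = 1/1223

1/1223


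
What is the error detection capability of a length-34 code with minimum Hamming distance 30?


Detection capability = d_min - 1 = 30 - 1 = 29

29 errors


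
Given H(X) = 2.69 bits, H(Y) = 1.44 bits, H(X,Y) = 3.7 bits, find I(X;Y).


I(X;Y) = H(X) + H(Y) - H(X,Y) = 2.69 + 1.44 - 3.7 = 0.43

0.43 bits


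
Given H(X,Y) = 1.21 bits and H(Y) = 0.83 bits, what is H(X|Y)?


H(X|Y) = H(X,Y) - H(Y) = 1.21 - 0.83 = 0.38

0.38 bits


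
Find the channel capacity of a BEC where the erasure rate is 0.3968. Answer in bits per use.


C = 1 - epsilon = 1 - 0.3968 = 0.6032

0.6032 bits


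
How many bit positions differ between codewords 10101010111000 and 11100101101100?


Count differing positions: . ^ . . ^ ^ ^ ^ . ^ . ^ . . = 7 differences

7


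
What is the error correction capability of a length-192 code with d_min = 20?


Correction capability = floor((d-1)/2) = floor((20-1)/2) = 9

9 errors


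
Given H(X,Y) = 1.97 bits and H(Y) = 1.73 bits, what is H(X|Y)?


H(X|Y) = H(X,Y) - H(Y) = 1.97 - 1.73 = 0.24

0.24 bits


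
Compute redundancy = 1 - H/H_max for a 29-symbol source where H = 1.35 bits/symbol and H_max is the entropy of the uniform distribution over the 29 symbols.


H_max = log2(K) = log2(29) = 4.858 bits/symbol. Redundancy = 1 - H/H_max = 1 - 1.35/4.858 = 1 - 0.2779 = 0.7221

0.7221


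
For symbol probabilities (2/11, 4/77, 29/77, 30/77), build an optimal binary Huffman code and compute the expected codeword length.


Huffman construction (repeatedly merge the two least-probable nodes; each merge adds 1 bit to every symbol beneath it): 4/77 + 2/11 = 18/77; 18/77 + 29/77 = 47/77; 30/77 + 47/77 = 1. Resulting codeword lengths (in the order the probabilities were given): (3, 3, 2, 1). L_avg = sum(p_i * l_i) = 2/11*3 + 4/77*3 + 29/77*2 + 30/77*1 = 142/77 = 1.8442

1.8442 bits


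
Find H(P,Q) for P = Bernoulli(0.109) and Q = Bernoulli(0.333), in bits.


H(P,Q) = -p*log2(q) - (1-p)*log2(1-q). -0.109*log2(0.333) = 0.172918; -0.891*log2(0.667) = 0.520559. H(P,Q) = 0.172918 + 0.520559 = 0.6935

0.6935 bits


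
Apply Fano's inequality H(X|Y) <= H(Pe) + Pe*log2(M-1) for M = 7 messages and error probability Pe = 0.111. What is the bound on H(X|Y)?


H(Pe) = -Pe*log2(Pe) - (1-Pe)*log2(1-Pe) = -0.111*log2(0.111) - 0.889*log2(0.889) = 0.352022 + 0.150903 = 0.5029. Pe*log2(M-1) = 0.111*log2(6) = 0.286931. Bound = H(Pe) + Pe*log2(M-1) = 0.352022 + 0.150903 + 0.286931 = 0.7899

0.7899 bits


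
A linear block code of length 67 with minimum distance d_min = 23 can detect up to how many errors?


Detection capability = d_min - 1 = 23 - 1 = 22

22 errors


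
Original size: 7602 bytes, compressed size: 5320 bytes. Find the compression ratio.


Ratio = original / compressed = 7602 / 5320 = 1.4289

1.4289


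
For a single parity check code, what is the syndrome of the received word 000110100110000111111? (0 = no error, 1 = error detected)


Syndrome = XOR of all bits = 0 XOR 0 XOR 0 XOR 1 XOR 1 XOR 0 XOR 1 XOR 0 XOR 0 XOR 1 XOR 1 XOR 0 XOR 0 XOR 0 XOR 0 XOR 1 XOR 1 XOR 1 XOR 1 XOR 1 XOR 1 = 1

1


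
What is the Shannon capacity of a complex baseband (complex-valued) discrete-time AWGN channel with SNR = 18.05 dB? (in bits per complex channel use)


SNR_linear = 10^(18.05/10) = 63.8263; C = log2(1 + SNR_linear) = log2(1 + 63.8263) = 6.0185

6.0185 bits/channel use


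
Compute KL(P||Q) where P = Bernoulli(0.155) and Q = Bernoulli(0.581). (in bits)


KL = p*log2(p/q) + (1-p)*log2((1-p)/(1-q)) = 0.155*log2(0.155/0.581) + 0.845*log2(0.845/0.419) = 0.5597

0.5597 bits


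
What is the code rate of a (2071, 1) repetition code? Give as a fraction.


Rate = k/n = 1/2071

1/2071


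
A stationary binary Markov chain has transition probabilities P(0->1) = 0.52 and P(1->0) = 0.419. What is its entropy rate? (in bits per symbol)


Stationary distribution: pi_0 = p10/(p01+p10) = 0.4462, pi_1 = 0.5538. Entropy rate H' = pi_0*H(p01) + pi_1*H(p10) = 0.4462*0.9988 + 0.5538*0.981 = 0.989

0.989 bits/symbol


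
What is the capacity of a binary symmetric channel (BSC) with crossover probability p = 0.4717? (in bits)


H(p) = -p*log2(p) - (1-p)*log2(1-p) = -0.4717*log2(0.4717) - 0.5283*log2(0.5283) = 0.511350 + 0.486337 = 0.9977. C = 1 - H(p) = 1 - 0.9977 = 0.0023

0.0023 bits


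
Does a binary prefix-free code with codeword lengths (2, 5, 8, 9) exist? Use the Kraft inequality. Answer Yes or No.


Kraft sum = sum(2^(-l_i)) = 0.2871, need <= 1. Result: satisfied (a binary prefix-free code with these lengths exists)

Yes


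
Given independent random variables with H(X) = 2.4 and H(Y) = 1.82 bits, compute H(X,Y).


For independent variables, H(X,Y) = H(X) + H(Y) = 2.4 + 1.82 = 4.22

4.22 bits


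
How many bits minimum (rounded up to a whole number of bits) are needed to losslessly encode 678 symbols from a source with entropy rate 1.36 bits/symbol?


Minimum bits >= n * H = 678 * 1.36 = 922.08, rounded up to a whole number of bits = 923

923 bits


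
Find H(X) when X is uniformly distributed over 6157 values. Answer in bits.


H = log2(n) = log2(6157) = 12.588

12.588 bits


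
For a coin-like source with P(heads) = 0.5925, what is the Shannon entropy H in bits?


H = -p*log2(p) - (1-p)*log2(1-p). -0.5925*log2(0.5925) = 0.447404; -0.4075*log2(0.4075) = 0.527765. H = 0.447404 + 0.527765 = 0.9752

0.9752 bits


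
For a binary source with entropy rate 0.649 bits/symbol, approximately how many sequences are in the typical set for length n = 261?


log2|A_typical| = nH = 261 * 0.649 = 169.389, so |A_typical| ~ 2^169.389 = 9.799e+50

9.799e+50


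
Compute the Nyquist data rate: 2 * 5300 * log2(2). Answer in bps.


Rate = 2 * B * log2(M) = 2 * 5300 * 1.0 = 10600.0

10600.0 bps


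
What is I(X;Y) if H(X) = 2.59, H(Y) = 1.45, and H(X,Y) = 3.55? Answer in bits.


I(X;Y) = H(X) + H(Y) - H(X,Y) = 2.59 + 1.45 - 3.55 = 0.49

0.49 bits


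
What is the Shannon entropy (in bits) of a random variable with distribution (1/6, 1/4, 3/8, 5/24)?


H = -sum(p_i * log2(p_i)). Terms: -(1/6)*log2(1/6) = 0.430827; -(1/4)*log2(1/4) = 0.500000; -(3/8)*log2(3/8) = 0.530639; -(5/24)*log2(5/24) = 0.471466. H = 0.430827 + 0.500000 + 0.530639 + 0.471466 = 1.9329

1.9329 bits


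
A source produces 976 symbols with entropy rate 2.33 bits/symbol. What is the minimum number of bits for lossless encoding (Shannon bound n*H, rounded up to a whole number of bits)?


Minimum bits >= n * H = 976 * 2.33 = 2274.08, rounded up to a whole number of bits = 2275

2275 bits


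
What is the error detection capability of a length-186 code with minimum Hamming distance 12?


Detection capability = d_min - 1 = 12 - 1 = 11

11 errors


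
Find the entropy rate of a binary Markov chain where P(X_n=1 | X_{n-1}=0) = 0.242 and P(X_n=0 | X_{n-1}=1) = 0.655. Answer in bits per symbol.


Stationary distribution: pi_0 = p10/(p01+p10) = 0.7302, pi_1 = 0.2698. Entropy rate H' = pi_0*H(p01) + pi_1*H(p10) = 0.7302*0.7984 + 0.2698*0.9295 = 0.8337

0.8337 bits/symbol


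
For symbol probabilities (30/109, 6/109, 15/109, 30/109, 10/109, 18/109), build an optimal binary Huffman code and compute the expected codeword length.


Huffman construction (repeatedly merge the two least-probable nodes; each merge adds 1 bit to every symbol beneath it): 6/109 + 10/109 = 16/109; 15/109 + 16/109 = 31/109; 18/109 + 30/109 = 48/109; 30/109 + 31/109 = 61/109; 48/109 + 61/109 = 1. Resulting codeword lengths (in the order the probabilities were given): (2, 4, 3, 2, 4, 2). L_avg = sum(p_i * l_i) = 30/109*2 + 6/109*4 + 15/109*3 + 30/109*2 + 10/109*4 + 18/109*2 = 265/109 = 2.4312

2.4312 bits


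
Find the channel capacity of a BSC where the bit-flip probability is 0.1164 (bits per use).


H(p) = -p*log2(p) - (1-p)*log2(1-p) = -0.1164*log2(0.1164) - 0.8836*log2(0.8836) = 0.361170 + 0.157753 = 0.5189. C = 1 - H(p) = 1 - 0.5189 = 0.4811

0.4811 bits


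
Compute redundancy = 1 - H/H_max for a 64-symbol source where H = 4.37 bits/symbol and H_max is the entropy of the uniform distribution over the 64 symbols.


H_max = log2(K) = log2(64) = 6.0 bits/symbol. Redundancy = 1 - H/H_max = 1 - 4.37/6.0 = 1 - 0.7283 = 0.2717

0.2717


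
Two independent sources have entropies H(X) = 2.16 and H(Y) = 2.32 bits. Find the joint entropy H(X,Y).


For independent variables, H(X,Y) = H(X) + H(Y) = 2.16 + 2.32 = 4.48

4.48 bits


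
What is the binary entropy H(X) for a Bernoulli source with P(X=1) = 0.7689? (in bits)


H = -p*log2(p) - (1-p)*log2(1-p). -0.7689*log2(0.7689) = 0.291515; -0.2311*log2(0.2311) = 0.488409. H = 0.291515 + 0.488409 = 0.7799

0.7799 bits


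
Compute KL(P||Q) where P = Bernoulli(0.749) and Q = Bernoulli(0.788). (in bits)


KL = p*log2(p/q) + (1-p)*log2((1-p)/(1-q)) = 0.749*log2(0.749/0.788) + 0.251*log2(0.251/0.212) = 0.0063

0.0063 bits


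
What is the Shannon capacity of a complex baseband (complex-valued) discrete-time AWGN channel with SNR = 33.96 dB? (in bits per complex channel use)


SNR_linear = 10^(33.96/10) = 2488.8573; C = log2(1 + SNR_linear) = log2(1 + 2488.8573) = 11.2818

11.2818 bits/channel use


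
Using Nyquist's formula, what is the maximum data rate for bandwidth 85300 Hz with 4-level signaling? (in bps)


Rate = 2 * B * log2(M) = 2 * 85300 * 2.0 = 341200.0

341200.0 bps


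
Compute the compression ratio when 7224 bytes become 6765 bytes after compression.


Ratio = original / compressed = 7224 / 6765 = 1.0678

1.0678


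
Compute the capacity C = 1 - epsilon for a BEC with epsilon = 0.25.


C = 1 - epsilon = 1 - 0.25 = 0.75

0.75 bits


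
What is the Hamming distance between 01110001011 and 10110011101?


Count differing positions: ^ ^ . . . . ^ . ^ ^ . = 5 differences

5


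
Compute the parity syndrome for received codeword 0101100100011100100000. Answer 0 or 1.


Syndrome = XOR of all bits = 0 XOR 1 XOR 0 XOR 1 XOR 1 XOR 0 XOR 0 XOR 1 XOR 0 XOR 0 XOR 0 XOR 1 XOR 1 XOR 1 XOR 0 XOR 0 XOR 1 XOR 0 XOR 0 XOR 0 XOR 0 XOR 0 = 0

0


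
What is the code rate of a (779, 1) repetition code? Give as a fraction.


Rate = k/n = 1/779

1/779


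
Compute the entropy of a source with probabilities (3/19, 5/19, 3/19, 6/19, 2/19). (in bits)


H = -sum(p_i * log2(p_i)). Terms: -(3/19)*log2(3/19) = 0.420468; -(5/19)*log2(5/19) = 0.506842; -(3/19)*log2(3/19) = 0.420468; -(6/19)*log2(6/19) = 0.525147; -(2/19)*log2(2/19) = 0.341887. H = 0.420468 + 0.506842 + 0.420468 + 0.525147 + 0.341887 = 2.2148

2.2148 bits


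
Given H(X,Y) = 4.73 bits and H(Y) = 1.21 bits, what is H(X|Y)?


H(X|Y) = H(X,Y) - H(Y) = 4.73 - 1.21 = 3.52

3.52 bits


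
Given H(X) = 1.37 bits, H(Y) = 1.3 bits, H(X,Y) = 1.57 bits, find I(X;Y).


I(X;Y) = H(X) + H(Y) - H(X,Y) = 1.37 + 1.3 - 1.57 = 1.1

1.1 bits


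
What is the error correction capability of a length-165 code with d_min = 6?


Correction capability = floor((d-1)/2) = floor((6-1)/2) = 2

2 errors


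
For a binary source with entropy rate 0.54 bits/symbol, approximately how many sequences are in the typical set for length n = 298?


log2|A_typical| = nH = 298 * 0.54 = 160.92, so |A_typical| ~ 2^160.92 = 2.765e+48

2.765e+48


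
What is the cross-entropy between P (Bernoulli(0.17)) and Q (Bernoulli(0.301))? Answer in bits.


H(P,Q) = -p*log2(q) - (1-p)*log2(1-q). -0.17*log2(0.301) = 0.294468; -0.83*log2(0.699) = 0.428808. H(P,Q) = 0.294468 + 0.428808 = 0.7233

0.7233 bits


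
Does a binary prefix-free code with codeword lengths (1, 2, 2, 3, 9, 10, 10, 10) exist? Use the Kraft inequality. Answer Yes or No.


Kraft sum = sum(2^(-l_i)) = 1.1299, need <= 1. Result: violated (a binary prefix-free code with these lengths cannot exist)

No


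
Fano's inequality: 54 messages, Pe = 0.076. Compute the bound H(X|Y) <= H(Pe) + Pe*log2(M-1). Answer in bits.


H(Pe) = -Pe*log2(Pe) - (1-Pe)*log2(1-Pe) = -0.076*log2(0.076) - 0.924*log2(0.924) = 0.282557 + 0.105369 = 0.3879. Pe*log2(M-1) = 0.076*log2(53) = 0.435322. Bound = H(Pe) + Pe*log2(M-1) = 0.282557 + 0.105369 + 0.435322 = 0.8232

0.8232 bits


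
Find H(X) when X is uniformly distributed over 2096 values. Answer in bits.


H = log2(n) = log2(2096) = 11.0334

11.0334 bits


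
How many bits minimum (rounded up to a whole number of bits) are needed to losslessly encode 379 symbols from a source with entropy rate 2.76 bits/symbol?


Minimum bits >= n * H = 379 * 2.76 = 1046.04, rounded up to a whole number of bits = 1047

1047 bits


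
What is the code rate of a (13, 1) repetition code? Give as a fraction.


Rate = k/n = 1/13

1/13


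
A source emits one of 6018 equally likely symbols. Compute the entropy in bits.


H = log2(n) = log2(6018) = 12.5551

12.5551 bits


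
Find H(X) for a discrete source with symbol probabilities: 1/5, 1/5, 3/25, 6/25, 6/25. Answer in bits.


H = -sum(p_i * log2(p_i)). Terms: -(1/5)*log2(1/5) = 0.464386; -(1/5)*log2(1/5) = 0.464386; -(3/25)*log2(3/25) = 0.367067; -(6/25)*log2(6/25) = 0.494134; -(6/25)*log2(6/25) = 0.494134. H = 0.464386 + 0.464386 + 0.367067 + 0.494134 + 0.494134 = 2.2841

2.2841 bits


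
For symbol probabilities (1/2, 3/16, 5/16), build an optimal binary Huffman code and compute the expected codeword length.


Huffman construction (repeatedly merge the two least-probable nodes; each merge adds 1 bit to every symbol beneath it): 3/16 + 5/16 = 1/2; 1/2 + 1/2 = 1. Resulting codeword lengths (in the order the probabilities were given): (1, 2, 2). L_avg = sum(p_i * l_i) = 1/2*1 + 3/16*2 + 5/16*2 = 3/2 = 1.5

1.5 bits


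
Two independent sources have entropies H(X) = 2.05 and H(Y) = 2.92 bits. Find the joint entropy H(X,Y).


For independent variables, H(X,Y) = H(X) + H(Y) = 2.05 + 2.92 = 4.97

4.97 bits


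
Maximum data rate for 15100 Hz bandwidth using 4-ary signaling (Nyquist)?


Rate = 2 * B * log2(M) = 2 * 15100 * 2.0 = 60400.0

60400.0 bps


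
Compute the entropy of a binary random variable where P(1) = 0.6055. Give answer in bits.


H = -p*log2(p) - (1-p)*log2(1-p). -0.6055*log2(0.6055) = 0.438262; -0.3945*log2(0.3945) = 0.529381. H = 0.438262 + 0.529381 = 0.9676

0.9676 bits


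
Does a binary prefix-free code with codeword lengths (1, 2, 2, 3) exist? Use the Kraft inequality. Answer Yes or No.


Kraft sum = sum(2^(-l_i)) = 1.125, need <= 1. Result: violated (a binary prefix-free code with these lengths cannot exist)

No


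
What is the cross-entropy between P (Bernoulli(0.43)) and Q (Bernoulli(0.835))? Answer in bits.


H(P,Q) = -p*log2(q) - (1-p)*log2(1-q). -0.43*log2(0.835) = 0.111865; -0.57*log2(0.165) = 1.481693. H(P,Q) = 0.111865 + 1.481693 = 1.5936

1.5936 bits


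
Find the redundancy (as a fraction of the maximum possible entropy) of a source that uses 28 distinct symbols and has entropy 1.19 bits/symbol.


H_max = log2(K) = log2(28) = 4.8074 bits/symbol. Redundancy = 1 - H/H_max = 1 - 1.19/4.8074 = 1 - 0.2475 = 0.7525

0.7525
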